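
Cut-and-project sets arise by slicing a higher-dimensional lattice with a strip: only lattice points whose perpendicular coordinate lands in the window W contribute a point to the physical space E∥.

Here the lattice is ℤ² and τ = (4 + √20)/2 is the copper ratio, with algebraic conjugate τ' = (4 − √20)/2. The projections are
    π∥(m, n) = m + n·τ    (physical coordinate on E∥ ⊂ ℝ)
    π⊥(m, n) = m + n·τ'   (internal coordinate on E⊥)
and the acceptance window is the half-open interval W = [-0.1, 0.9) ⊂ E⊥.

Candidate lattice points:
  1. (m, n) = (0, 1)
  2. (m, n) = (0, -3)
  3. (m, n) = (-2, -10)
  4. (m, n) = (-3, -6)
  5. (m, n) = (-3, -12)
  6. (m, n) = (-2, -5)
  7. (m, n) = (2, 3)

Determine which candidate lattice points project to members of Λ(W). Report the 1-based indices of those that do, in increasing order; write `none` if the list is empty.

2, 3

τ' = (4−√20)/2 ≈ -0.23607.
#1 (0,1): internal coord 0 + (1)·τ' = -0.23607; -0.23607 ∉ [-0.1, 0.9) → out
#2 (0,-3): internal coord 0 + (-3)·τ' = +0.70820; +0.70820 ∈ [-0.1, 0.9) → IN Λ
#3 (-2,-10): internal coord -2 + (-10)·τ' = +0.36068; +0.36068 ∈ [-0.1, 0.9) → IN Λ
#4 (-3,-6): internal coord -3 + (-6)·τ' = -1.58359; -1.58359 ∉ [-0.1, 0.9) → out
#5 (-3,-12): internal coord -3 + (-12)·τ' = -0.16718; -0.16718 ∉ [-0.1, 0.9) → out
#6 (-2,-5): internal coord -2 + (-5)·τ' = -0.81966; -0.81966 ∉ [-0.1, 0.9) → out
#7 (2,3): internal coord 2 + (3)·τ' = +1.29180; +1.29180 ∉ [-0.1, 0.9) → out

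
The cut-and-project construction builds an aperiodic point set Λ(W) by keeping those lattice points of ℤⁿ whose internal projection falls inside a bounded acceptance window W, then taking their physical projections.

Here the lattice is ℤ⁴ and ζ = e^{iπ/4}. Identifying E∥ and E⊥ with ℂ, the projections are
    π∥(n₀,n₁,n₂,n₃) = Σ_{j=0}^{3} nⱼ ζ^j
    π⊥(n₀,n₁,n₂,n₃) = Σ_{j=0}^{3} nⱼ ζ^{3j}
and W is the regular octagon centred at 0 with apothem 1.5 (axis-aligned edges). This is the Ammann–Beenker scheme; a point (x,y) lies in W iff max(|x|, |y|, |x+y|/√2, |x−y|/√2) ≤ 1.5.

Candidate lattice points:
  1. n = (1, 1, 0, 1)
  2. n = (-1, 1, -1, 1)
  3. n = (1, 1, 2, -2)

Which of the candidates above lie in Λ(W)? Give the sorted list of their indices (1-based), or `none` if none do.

none

Internal map: ζ^{3j} for j=0..3 gives (1,0), (−√2/2,√2/2), (0,−1), (√2/2,√2/2).
candidate 1: n = (1, 1, 0, 1) → π⊥ ≈ (+1.000000, +1.414214); max(|x|,|y|,|x±y|/√2) = 1.707107 > 1.5 ⇒ ∉ W
candidate 2: n = (-1, 1, -1, 1) → π⊥ ≈ (-1.000000, +2.414214); max(|x|,|y|,|x±y|/√2) = 2.414214 > 1.5 ⇒ ∉ W
candidate 3: n = (1, 1, 2, -2) → π⊥ ≈ (-1.121320, -2.707107); max(|x|,|y|,|x±y|/√2) = 2.707107 > 1.5 ⇒ ∉ W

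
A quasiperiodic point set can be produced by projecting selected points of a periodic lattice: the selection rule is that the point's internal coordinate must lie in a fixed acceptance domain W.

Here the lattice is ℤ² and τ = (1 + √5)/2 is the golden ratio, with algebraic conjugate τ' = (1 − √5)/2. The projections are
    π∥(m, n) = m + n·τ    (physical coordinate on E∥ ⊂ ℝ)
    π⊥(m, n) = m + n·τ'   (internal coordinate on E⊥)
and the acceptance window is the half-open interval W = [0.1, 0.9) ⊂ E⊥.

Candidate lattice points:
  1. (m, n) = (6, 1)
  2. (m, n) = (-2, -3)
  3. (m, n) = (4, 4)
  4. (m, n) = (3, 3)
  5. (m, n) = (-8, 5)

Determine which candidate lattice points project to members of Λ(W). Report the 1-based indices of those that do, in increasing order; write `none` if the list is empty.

none

Compute τ' = (1−√5)/2 = -0.618034, so π⊥(m,n) = m -0.618034·n.
[1] lift (6,1): star map gives 5.381966; window check 0.1 ≤ 5.381966 < 0.9 is false → out
[2] lift (-2,-3): star map gives -0.145898; window check 0.1 ≤ -0.145898 < 0.9 is false → out
[3] lift (4,4): star map gives 1.527864; window check 0.1 ≤ 1.527864 < 0.9 is false → out
[4] lift (3,3): star map gives 1.145898; window check 0.1 ≤ 1.145898 < 0.9 is false → out
[5] lift (-8,5): star map gives -11.090170; window check 0.1 ≤ -11.090170 < 0.9 is false → out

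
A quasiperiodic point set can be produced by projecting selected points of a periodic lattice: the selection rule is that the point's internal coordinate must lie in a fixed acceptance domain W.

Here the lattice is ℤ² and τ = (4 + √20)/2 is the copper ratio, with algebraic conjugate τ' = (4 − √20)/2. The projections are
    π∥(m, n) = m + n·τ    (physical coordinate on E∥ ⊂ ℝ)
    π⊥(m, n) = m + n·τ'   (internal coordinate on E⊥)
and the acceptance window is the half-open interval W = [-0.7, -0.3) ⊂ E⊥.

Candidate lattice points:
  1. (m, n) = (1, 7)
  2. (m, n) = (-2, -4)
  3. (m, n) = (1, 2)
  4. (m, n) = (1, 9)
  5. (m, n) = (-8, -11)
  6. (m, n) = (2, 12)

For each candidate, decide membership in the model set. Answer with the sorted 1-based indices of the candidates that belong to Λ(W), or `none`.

Compute τ' = (4−√20)/2 = -0.2361, so π⊥(m,n) = m -0.2361·n.
candidate 1: (m,n)=(1,7) → π∥ = 1+7·τ ≈ 30.6525, π⊥ = 1+7·τ' ≈ -0.6525 ∈ [-0.7, -0.3) ⇒ IN Λ
candidate 2: (m,n)=(-2,-4) → π∥ = -2-4·τ ≈ -18.9443, π⊥ = -2-4·τ' ≈ -1.0557 ∉ [-0.7, -0.3) ⇒ out
candidate 3: (m,n)=(1,2) → π∥ = 1+2·τ ≈ 9.4721, π⊥ = 1+2·τ' ≈ 0.5279 ∉ [-0.7, -0.3) ⇒ out
candidate 4: (m,n)=(1,9) → π∥ = 1+9·τ ≈ 39.1246, π⊥ = 1+9·τ' ≈ -1.1246 ∉ [-0.7, -0.3) ⇒ out
candidate 5: (m,n)=(-8,-11) → π∥ = -8-11·τ ≈ -54.5967, π⊥ = -8-11·τ' ≈ -5.4033 ∉ [-0.7, -0.3) ⇒ out
candidate 6: (m,n)=(2,12) → π∥ = 2+12·τ ≈ 52.8328, π⊥ = 2+12·τ' ≈ -0.8328 ∉ [-0.7, -0.3) ⇒ out

1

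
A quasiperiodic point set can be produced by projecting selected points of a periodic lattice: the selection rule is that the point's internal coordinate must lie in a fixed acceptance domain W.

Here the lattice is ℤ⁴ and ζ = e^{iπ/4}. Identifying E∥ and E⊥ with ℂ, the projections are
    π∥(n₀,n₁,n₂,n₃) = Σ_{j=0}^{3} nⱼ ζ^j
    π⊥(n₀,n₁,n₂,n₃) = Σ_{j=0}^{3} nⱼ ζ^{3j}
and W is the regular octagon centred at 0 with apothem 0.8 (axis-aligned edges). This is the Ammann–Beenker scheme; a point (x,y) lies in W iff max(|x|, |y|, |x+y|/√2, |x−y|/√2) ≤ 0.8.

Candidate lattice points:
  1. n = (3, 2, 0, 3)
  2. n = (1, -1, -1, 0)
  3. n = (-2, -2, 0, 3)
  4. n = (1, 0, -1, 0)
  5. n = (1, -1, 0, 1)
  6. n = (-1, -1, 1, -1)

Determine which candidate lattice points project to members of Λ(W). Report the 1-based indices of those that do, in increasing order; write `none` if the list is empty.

Internal map: ζ^{3j} for j=0..3 gives (1,0), (−√2/2,√2/2), (0,−1), (√2/2,√2/2).
candidate 1: n = (3, 2, 0, 3) → π⊥ ≈ (+3.7071, +3.5355); max(|x|,|y|,|x±y|/√2) = 5.1213 > 0.8 ⇒ ∉ W
candidate 2: n = (1, -1, -1, 0) → π⊥ ≈ (+1.7071, +0.2929); max(|x|,|y|,|x±y|/√2) = 1.7071 > 0.8 ⇒ ∉ W
candidate 3: n = (-2, -2, 0, 3) → π⊥ ≈ (+1.5355, +0.7071); max(|x|,|y|,|x±y|/√2) = 1.5858 > 0.8 ⇒ ∉ W
candidate 4: n = (1, 0, -1, 0) → π⊥ ≈ (+1.0000, +1.0000); max(|x|,|y|,|x±y|/√2) = 1.4142 > 0.8 ⇒ ∉ W
candidate 5: n = (1, -1, 0, 1) → π⊥ ≈ (+2.4142, +0.0000); max(|x|,|y|,|x±y|/√2) = 2.4142 > 0.8 ⇒ ∉ W
candidate 6: n = (-1, -1, 1, -1) → π⊥ ≈ (-1.0000, -2.4142); max(|x|,|y|,|x±y|/√2) = 2.4142 > 0.8 ⇒ ∉ W

none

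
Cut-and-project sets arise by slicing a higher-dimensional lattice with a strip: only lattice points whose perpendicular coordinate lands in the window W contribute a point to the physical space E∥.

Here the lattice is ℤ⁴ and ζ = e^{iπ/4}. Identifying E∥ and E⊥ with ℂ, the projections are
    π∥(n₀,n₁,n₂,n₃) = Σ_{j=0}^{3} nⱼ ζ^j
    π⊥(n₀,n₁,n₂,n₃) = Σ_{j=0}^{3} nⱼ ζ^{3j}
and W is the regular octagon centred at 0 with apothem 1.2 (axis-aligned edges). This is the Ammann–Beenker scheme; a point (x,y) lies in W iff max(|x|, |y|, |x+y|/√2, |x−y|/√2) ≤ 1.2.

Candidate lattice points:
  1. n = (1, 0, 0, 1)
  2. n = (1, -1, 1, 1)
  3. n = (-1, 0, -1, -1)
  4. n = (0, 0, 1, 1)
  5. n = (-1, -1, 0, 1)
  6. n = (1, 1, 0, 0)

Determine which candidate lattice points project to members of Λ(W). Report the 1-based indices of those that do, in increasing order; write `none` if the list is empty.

With ζ = e^{iπ/4} the internal vectors are ζ^0,ζ^3,ζ^6,ζ^9.
candidate 1: n = (1, 0, 0, 1) → π⊥ ≈ (+1.70711, +0.70711); max(|x|,|y|,|x±y|/√2) = 1.70711 > 1.2 ⇒ ∉ W
candidate 2: n = (1, -1, 1, 1) → π⊥ ≈ (+2.41421, -1.00000); max(|x|,|y|,|x±y|/√2) = 2.41421 > 1.2 ⇒ ∉ W
candidate 3: n = (-1, 0, -1, -1) → π⊥ ≈ (-1.70711, +0.29289); max(|x|,|y|,|x±y|/√2) = 1.70711 > 1.2 ⇒ ∉ W
candidate 4: n = (0, 0, 1, 1) → π⊥ ≈ (+0.70711, -0.29289); max(|x|,|y|,|x±y|/√2) = 0.70711 ≤ 1.2 ⇒ ∈ W
candidate 5: n = (-1, -1, 0, 1) → π⊥ ≈ (+0.41421, +0.00000); max(|x|,|y|,|x±y|/√2) = 0.41421 ≤ 1.2 ⇒ ∈ W
candidate 6: n = (1, 1, 0, 0) → π⊥ ≈ (+0.29289, +0.70711); max(|x|,|y|,|x±y|/√2) = 0.70711 ≤ 1.2 ⇒ ∈ W

4, 5, 6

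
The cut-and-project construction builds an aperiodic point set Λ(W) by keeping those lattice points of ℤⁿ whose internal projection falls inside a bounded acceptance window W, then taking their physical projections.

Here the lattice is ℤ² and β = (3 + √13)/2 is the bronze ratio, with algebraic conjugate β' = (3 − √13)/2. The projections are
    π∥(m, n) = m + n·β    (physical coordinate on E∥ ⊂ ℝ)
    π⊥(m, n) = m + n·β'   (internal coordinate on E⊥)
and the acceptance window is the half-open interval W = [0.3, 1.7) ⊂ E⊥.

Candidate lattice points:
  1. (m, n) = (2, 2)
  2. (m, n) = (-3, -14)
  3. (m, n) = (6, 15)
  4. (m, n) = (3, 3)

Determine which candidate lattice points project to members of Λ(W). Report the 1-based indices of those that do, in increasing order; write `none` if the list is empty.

Numerically β ≈ 3.3028 and β' = −1/β ≈ -0.3028.
[1] lift (2,2): star map gives 1.3944; window check 0.3 ≤ 1.3944 < 1.7 is true → IN Λ
[2] lift (-3,-14): star map gives 1.2389; window check 0.3 ≤ 1.2389 < 1.7 is true → IN Λ
[3] lift (6,15): star map gives 1.4584; window check 0.3 ≤ 1.4584 < 1.7 is true → IN Λ
[4] lift (3,3): star map gives 2.0917; window check 0.3 ≤ 2.0917 < 1.7 is false → out

1, 2, 3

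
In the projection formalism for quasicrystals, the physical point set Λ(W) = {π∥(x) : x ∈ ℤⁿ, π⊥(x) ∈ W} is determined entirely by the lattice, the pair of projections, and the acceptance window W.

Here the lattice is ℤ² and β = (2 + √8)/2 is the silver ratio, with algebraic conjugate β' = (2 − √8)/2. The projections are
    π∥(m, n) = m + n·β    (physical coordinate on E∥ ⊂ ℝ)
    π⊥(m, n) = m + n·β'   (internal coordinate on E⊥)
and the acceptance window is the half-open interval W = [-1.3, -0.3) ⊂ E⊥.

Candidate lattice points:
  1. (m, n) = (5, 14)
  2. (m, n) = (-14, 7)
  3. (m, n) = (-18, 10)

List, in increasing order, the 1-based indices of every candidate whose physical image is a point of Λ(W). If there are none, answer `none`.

Compute β' = (2−√8)/2 = -0.4142, so π⊥(m,n) = m -0.4142·n.
[1] lift (5,14): star map gives -0.7990; window check -1.3 ≤ -0.7990 < -0.3 is true → IN Λ
[2] lift (-14,7): star map gives -16.8995; window check -1.3 ≤ -16.8995 < -0.3 is false → out
[3] lift (-18,10): star map gives -22.1421; window check -1.3 ≤ -22.1421 < -0.3 is false → out

1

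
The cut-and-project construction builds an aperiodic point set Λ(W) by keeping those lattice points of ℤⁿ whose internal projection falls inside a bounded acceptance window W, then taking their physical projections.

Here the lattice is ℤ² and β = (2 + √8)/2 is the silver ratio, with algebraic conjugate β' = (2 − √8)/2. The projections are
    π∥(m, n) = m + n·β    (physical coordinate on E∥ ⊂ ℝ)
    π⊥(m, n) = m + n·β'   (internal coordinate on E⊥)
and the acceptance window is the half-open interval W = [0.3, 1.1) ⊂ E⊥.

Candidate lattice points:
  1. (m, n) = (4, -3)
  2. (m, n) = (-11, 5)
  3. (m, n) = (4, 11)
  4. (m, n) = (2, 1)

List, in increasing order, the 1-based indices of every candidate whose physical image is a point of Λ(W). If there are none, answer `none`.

Compute β' = (2−√8)/2 = -0.41421, so π⊥(m,n) = m -0.41421·n.
[1] lift (4,-3): star map gives 5.24264; window check 0.3 ≤ 5.24264 < 1.1 is false → out
[2] lift (-11,5): star map gives -13.07107; window check 0.3 ≤ -13.07107 < 1.1 is false → out
[3] lift (4,11): star map gives -0.55635; window check 0.3 ≤ -0.55635 < 1.1 is false → out
[4] lift (2,1): star map gives 1.58579; window check 0.3 ≤ 1.58579 < 1.1 is false → out

none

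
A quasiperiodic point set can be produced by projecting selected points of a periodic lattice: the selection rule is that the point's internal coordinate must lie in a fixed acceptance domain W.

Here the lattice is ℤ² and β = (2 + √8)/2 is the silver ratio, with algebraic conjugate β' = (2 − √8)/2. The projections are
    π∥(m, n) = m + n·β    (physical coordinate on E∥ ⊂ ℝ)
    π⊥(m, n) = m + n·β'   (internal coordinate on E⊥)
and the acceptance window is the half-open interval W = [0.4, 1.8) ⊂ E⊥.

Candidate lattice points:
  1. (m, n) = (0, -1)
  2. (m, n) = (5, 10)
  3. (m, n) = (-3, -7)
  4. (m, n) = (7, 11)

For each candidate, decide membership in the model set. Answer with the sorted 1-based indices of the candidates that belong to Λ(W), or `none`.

Numerically β ≈ 2.4142 and β' = −1/β ≈ -0.4142.
#1 (0,-1): internal coord 0 + (-1)·β' = +0.4142; +0.4142 ∈ [0.4, 1.8) → IN Λ
#2 (5,10): internal coord 5 + (10)·β' = +0.8579; +0.8579 ∈ [0.4, 1.8) → IN Λ
#3 (-3,-7): internal coord -3 + (-7)·β' = -0.1005; -0.1005 ∉ [0.4, 1.8) → out
#4 (7,11): internal coord 7 + (11)·β' = +2.4437; +2.4437 ∉ [0.4, 1.8) → out

1, 2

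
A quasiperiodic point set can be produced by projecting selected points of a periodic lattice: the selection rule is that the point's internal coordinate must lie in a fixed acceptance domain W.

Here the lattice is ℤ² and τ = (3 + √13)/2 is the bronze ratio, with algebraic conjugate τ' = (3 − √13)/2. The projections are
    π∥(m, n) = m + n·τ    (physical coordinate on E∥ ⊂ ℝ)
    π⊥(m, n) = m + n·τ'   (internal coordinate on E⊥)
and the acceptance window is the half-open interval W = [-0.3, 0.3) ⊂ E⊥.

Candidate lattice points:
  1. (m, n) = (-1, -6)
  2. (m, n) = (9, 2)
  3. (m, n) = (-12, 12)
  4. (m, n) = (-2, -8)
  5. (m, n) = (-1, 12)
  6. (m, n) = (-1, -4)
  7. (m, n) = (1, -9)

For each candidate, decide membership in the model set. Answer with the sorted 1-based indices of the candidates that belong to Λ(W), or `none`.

6

τ' = (3−√13)/2 ≈ -0.302776.
#1 (-1,-6): internal coord -1 + (-6)·τ' = +0.816654; +0.816654 ∉ [-0.3, 0.3) → out
#2 (9,2): internal coord 9 + (2)·τ' = +8.394449; +8.394449 ∉ [-0.3, 0.3) → out
#3 (-12,12): internal coord -12 + (12)·τ' = -15.633308; -15.633308 ∉ [-0.3, 0.3) → out
#4 (-2,-8): internal coord -2 + (-8)·τ' = +0.422205; +0.422205 ∉ [-0.3, 0.3) → out
#5 (-1,12): internal coord -1 + (12)·τ' = -4.633308; -4.633308 ∉ [-0.3, 0.3) → out
#6 (-1,-4): internal coord -1 + (-4)·τ' = +0.211103; +0.211103 ∈ [-0.3, 0.3) → IN Λ
#7 (1,-9): internal coord 1 + (-9)·τ' = +3.724981; +3.724981 ∉ [-0.3, 0.3) → out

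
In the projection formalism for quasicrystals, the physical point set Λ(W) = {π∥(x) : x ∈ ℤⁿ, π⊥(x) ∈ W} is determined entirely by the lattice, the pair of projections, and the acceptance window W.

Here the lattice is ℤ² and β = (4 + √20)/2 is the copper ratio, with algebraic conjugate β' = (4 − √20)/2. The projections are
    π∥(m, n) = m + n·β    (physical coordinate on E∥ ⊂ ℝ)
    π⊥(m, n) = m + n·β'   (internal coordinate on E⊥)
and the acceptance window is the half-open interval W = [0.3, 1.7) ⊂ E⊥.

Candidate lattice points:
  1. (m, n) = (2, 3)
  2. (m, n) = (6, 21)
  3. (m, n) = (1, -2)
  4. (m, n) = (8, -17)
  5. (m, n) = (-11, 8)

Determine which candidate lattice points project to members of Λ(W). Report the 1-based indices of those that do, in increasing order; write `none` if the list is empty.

1, 2, 3

Numerically β ≈ 4.2361 and β' = −1/β ≈ -0.2361.
[1] lift (2,3): star map gives 1.2918; window check 0.3 ≤ 1.2918 < 1.7 is true → IN Λ
[2] lift (6,21): star map gives 1.0426; window check 0.3 ≤ 1.0426 < 1.7 is true → IN Λ
[3] lift (1,-2): star map gives 1.4721; window check 0.3 ≤ 1.4721 < 1.7 is true → IN Λ
[4] lift (8,-17): star map gives 12.0132; window check 0.3 ≤ 12.0132 < 1.7 is false → out
[5] lift (-11,8): star map gives -12.8885; window check 0.3 ≤ -12.8885 < 1.7 is false → out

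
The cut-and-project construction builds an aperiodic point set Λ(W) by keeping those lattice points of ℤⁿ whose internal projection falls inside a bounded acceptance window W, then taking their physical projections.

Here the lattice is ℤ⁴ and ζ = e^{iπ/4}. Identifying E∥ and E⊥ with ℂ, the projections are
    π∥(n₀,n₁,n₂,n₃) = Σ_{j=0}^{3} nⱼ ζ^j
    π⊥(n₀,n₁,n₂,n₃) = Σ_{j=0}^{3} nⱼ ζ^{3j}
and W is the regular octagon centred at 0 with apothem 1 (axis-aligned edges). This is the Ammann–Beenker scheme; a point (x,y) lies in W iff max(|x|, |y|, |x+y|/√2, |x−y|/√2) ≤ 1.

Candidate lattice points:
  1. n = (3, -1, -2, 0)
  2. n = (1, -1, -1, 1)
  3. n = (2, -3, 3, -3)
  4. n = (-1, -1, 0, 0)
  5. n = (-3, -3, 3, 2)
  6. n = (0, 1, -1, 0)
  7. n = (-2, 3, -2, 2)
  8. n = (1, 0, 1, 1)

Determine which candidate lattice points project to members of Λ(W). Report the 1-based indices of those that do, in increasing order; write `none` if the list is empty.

Internal map: ζ^{3j} for j=0..3 gives (1,0), (−√2/2,√2/2), (0,−1), (√2/2,√2/2).
#1 (3, -1, -2, 0): internal (3.7071, 1.2929); octagon support 3.7071 vs apothem 1 → ∉ W
#2 (1, -1, -1, 1): internal (2.4142, 1.0000); octagon support 2.4142 vs apothem 1 → ∉ W
#3 (2, -3, 3, -3): internal (2.0000, -7.2426); octagon support 7.2426 vs apothem 1 → ∉ W
#4 (-1, -1, 0, 0): internal (-0.2929, -0.7071); octagon support 0.7071 vs apothem 1 → ∈ W
#5 (-3, -3, 3, 2): internal (0.5355, -3.7071); octagon support 3.7071 vs apothem 1 → ∉ W
#6 (0, 1, -1, 0): internal (-0.7071, 1.7071); octagon support 1.7071 vs apothem 1 → ∉ W
#7 (-2, 3, -2, 2): internal (-2.7071, 5.5355); octagon support 5.8284 vs apothem 1 → ∉ W
#8 (1, 0, 1, 1): internal (1.7071, -0.2929); octagon support 1.7071 vs apothem 1 → ∉ W

4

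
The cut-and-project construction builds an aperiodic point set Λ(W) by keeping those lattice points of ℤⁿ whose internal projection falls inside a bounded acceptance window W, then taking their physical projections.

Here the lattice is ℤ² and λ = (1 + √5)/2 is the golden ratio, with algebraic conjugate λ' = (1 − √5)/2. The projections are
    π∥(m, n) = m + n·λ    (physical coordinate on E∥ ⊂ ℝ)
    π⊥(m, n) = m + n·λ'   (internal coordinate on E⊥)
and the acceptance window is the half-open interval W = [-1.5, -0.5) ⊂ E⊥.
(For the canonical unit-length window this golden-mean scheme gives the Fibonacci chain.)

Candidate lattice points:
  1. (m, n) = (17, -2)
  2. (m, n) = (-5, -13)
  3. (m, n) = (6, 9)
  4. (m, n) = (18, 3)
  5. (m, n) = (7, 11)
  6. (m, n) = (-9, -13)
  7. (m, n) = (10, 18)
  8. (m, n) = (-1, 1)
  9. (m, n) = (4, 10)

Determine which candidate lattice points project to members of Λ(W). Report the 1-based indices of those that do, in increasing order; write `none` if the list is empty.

Compute λ' = (1−√5)/2 = -0.618034, so π⊥(m,n) = m -0.618034·n.
[1] lift (17,-2): star map gives 18.236068; window check -1.5 ≤ 18.236068 < -0.5 is false → out
[2] lift (-5,-13): star map gives 3.034442; window check -1.5 ≤ 3.034442 < -0.5 is false → out
[3] lift (6,9): star map gives 0.437694; window check -1.5 ≤ 0.437694 < -0.5 is false → out
[4] lift (18,3): star map gives 16.145898; window check -1.5 ≤ 16.145898 < -0.5 is false → out
[5] lift (7,11): star map gives 0.201626; window check -1.5 ≤ 0.201626 < -0.5 is false → out
[6] lift (-9,-13): star map gives -0.965558; window check -1.5 ≤ -0.965558 < -0.5 is true → IN Λ
[7] lift (10,18): star map gives -1.124612; window check -1.5 ≤ -1.124612 < -0.5 is true → IN Λ
[8] lift (-1,1): star map gives -1.618034; window check -1.5 ≤ -1.618034 < -0.5 is false → out
[9] lift (4,10): star map gives -2.180340; window check -1.5 ≤ -2.180340 < -0.5 is false → out

6, 7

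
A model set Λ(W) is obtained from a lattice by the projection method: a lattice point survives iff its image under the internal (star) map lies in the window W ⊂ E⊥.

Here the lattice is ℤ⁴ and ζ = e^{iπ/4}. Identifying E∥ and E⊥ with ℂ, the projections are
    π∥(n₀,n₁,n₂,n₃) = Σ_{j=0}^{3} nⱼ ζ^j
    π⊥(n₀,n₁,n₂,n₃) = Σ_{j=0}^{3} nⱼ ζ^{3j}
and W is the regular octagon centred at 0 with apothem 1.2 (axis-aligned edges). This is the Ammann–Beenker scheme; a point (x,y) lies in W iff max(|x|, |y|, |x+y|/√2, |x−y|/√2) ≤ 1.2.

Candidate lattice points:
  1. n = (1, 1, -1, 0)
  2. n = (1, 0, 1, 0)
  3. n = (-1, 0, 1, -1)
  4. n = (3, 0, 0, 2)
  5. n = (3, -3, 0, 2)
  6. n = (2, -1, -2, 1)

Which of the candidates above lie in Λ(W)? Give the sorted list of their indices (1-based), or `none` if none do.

Internal map: ζ^{3j} for j=0..3 gives (1,0), (−√2/2,√2/2), (0,−1), (√2/2,√2/2).
#1 (1, 1, -1, 0): internal (0.2929, 1.7071); octagon support 1.7071 vs apothem 1.2 → ∉ W
#2 (1, 0, 1, 0): internal (1.0000, -1.0000); octagon support 1.4142 vs apothem 1.2 → ∉ W
#3 (-1, 0, 1, -1): internal (-1.7071, -1.7071); octagon support 2.4142 vs apothem 1.2 → ∉ W
#4 (3, 0, 0, 2): internal (4.4142, 1.4142); octagon support 4.4142 vs apothem 1.2 → ∉ W
#5 (3, -3, 0, 2): internal (6.5355, -0.7071); octagon support 6.5355 vs apothem 1.2 → ∉ W
#6 (2, -1, -2, 1): internal (3.4142, 2.0000); octagon support 3.8284 vs apothem 1.2 → ∉ W

none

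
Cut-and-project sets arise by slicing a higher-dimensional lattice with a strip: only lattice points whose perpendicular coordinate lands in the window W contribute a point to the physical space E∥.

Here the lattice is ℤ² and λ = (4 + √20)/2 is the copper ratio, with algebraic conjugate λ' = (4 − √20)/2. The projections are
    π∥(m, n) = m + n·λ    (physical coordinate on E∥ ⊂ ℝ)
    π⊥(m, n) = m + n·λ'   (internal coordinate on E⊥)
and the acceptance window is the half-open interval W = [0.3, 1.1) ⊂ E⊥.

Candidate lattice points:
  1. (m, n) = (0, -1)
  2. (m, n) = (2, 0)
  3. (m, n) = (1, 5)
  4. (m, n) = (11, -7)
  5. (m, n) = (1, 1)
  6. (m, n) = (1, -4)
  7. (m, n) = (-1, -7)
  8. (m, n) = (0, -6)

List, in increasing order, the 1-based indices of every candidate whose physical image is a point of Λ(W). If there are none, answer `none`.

5, 7

Numerically λ ≈ 4.23607 and λ' = −1/λ ≈ -0.23607.
candidate 1: (m,n)=(0,-1) → π∥ = 0-1·λ ≈ -4.23607, π⊥ = 0-1·λ' ≈ 0.23607 ∉ [0.3, 1.1) ⇒ out
candidate 2: (m,n)=(2,0) → π∥ = 2+0·λ ≈ 2.00000, π⊥ = 2+0·λ' ≈ 2.00000 ∉ [0.3, 1.1) ⇒ out
candidate 3: (m,n)=(1,5) → π∥ = 1+5·λ ≈ 22.18034, π⊥ = 1+5·λ' ≈ -0.18034 ∉ [0.3, 1.1) ⇒ out
candidate 4: (m,n)=(11,-7) → π∥ = 11-7·λ ≈ -18.65248, π⊥ = 11-7·λ' ≈ 12.65248 ∉ [0.3, 1.1) ⇒ out
candidate 5: (m,n)=(1,1) → π∥ = 1+1·λ ≈ 5.23607, π⊥ = 1+1·λ' ≈ 0.76393 ∈ [0.3, 1.1) ⇒ IN Λ
candidate 6: (m,n)=(1,-4) → π∥ = 1-4·λ ≈ -15.94427, π⊥ = 1-4·λ' ≈ 1.94427 ∉ [0.3, 1.1) ⇒ out
candidate 7: (m,n)=(-1,-7) → π∥ = -1-7·λ ≈ -30.65248, π⊥ = -1-7·λ' ≈ 0.65248 ∈ [0.3, 1.1) ⇒ IN Λ
candidate 8: (m,n)=(0,-6) → π∥ = 0-6·λ ≈ -25.41641, π⊥ = 0-6·λ' ≈ 1.41641 ∉ [0.3, 1.1) ⇒ out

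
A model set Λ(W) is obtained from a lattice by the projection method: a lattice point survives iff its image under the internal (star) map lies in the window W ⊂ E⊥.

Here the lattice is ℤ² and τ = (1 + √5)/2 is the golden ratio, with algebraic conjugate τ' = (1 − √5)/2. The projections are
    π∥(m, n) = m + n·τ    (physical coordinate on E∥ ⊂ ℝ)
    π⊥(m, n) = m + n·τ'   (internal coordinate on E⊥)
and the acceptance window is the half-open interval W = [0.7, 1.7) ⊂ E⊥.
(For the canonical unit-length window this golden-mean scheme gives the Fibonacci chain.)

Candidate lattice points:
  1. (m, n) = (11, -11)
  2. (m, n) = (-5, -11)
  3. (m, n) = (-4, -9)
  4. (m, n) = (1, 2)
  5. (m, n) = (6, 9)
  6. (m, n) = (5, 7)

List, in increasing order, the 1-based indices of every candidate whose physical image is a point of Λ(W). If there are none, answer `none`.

3

τ' = (1−√5)/2 ≈ -0.618034.
[1] lift (11,-11): star map gives 17.798374; window check 0.7 ≤ 17.798374 < 1.7 is false → out
[2] lift (-5,-11): star map gives 1.798374; window check 0.7 ≤ 1.798374 < 1.7 is false → out
[3] lift (-4,-9): star map gives 1.562306; window check 0.7 ≤ 1.562306 < 1.7 is true → IN Λ
[4] lift (1,2): star map gives -0.236068; window check 0.7 ≤ -0.236068 < 1.7 is false → out
[5] lift (6,9): star map gives 0.437694; window check 0.7 ≤ 0.437694 < 1.7 is false → out
[6] lift (5,7): star map gives 0.673762; window check 0.7 ≤ 0.673762 < 1.7 is false → out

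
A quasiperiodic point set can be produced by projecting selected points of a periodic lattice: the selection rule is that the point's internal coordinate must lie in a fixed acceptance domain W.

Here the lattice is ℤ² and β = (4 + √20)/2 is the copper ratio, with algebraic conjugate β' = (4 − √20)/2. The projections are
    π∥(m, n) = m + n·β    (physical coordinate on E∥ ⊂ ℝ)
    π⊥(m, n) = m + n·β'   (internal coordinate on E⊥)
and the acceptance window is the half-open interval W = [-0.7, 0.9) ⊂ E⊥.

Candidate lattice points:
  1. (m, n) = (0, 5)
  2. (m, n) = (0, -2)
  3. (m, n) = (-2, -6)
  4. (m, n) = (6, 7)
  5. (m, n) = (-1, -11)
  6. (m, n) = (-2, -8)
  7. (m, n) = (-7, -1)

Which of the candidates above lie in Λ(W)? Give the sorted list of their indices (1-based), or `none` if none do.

Numerically β ≈ 4.2361 and β' = −1/β ≈ -0.2361.
[1] lift (0,5): star map gives -1.1803; window check -0.7 ≤ -1.1803 < 0.9 is false → out
[2] lift (0,-2): star map gives 0.4721; window check -0.7 ≤ 0.4721 < 0.9 is true → IN Λ
[3] lift (-2,-6): star map gives -0.5836; window check -0.7 ≤ -0.5836 < 0.9 is true → IN Λ
[4] lift (6,7): star map gives 4.3475; window check -0.7 ≤ 4.3475 < 0.9 is false → out
[5] lift (-1,-11): star map gives 1.5967; window check -0.7 ≤ 1.5967 < 0.9 is false → out
[6] lift (-2,-8): star map gives -0.1115; window check -0.7 ≤ -0.1115 < 0.9 is true → IN Λ
[7] lift (-7,-1): star map gives -6.7639; window check -0.7 ≤ -6.7639 < 0.9 is false → out

2, 3, 6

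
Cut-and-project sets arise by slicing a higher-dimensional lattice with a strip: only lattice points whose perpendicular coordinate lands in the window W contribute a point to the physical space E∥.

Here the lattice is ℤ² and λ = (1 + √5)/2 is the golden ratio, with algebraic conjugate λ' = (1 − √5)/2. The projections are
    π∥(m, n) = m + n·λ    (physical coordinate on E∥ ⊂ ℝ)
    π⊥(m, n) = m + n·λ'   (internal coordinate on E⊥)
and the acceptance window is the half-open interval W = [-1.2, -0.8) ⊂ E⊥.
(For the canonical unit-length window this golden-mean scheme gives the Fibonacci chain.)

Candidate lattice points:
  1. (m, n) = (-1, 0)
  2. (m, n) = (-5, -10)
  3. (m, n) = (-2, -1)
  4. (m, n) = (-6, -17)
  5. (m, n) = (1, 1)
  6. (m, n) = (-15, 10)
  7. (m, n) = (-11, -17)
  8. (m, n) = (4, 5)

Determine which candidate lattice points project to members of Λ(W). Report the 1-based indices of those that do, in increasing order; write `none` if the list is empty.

1

Compute λ' = (1−√5)/2 = -0.618034, so π⊥(m,n) = m -0.618034·n.
#1 (-1,0): internal coord -1 + (0)·λ' = -1.000000; -1.000000 ∈ [-1.2, -0.8) → IN Λ
#2 (-5,-10): internal coord -5 + (-10)·λ' = +1.180340; +1.180340 ∉ [-1.2, -0.8) → out
#3 (-2,-1): internal coord -2 + (-1)·λ' = -1.381966; -1.381966 ∉ [-1.2, -0.8) → out
#4 (-6,-17): internal coord -6 + (-17)·λ' = +4.506578; +4.506578 ∉ [-1.2, -0.8) → out
#5 (1,1): internal coord 1 + (1)·λ' = +0.381966; +0.381966 ∉ [-1.2, -0.8) → out
#6 (-15,10): internal coord -15 + (10)·λ' = -21.180340; -21.180340 ∉ [-1.2, -0.8) → out
#7 (-11,-17): internal coord -11 + (-17)·λ' = -0.493422; -0.493422 ∉ [-1.2, -0.8) → out
#8 (4,5): internal coord 4 + (5)·λ' = +0.909830; +0.909830 ∉ [-1.2, -0.8) → out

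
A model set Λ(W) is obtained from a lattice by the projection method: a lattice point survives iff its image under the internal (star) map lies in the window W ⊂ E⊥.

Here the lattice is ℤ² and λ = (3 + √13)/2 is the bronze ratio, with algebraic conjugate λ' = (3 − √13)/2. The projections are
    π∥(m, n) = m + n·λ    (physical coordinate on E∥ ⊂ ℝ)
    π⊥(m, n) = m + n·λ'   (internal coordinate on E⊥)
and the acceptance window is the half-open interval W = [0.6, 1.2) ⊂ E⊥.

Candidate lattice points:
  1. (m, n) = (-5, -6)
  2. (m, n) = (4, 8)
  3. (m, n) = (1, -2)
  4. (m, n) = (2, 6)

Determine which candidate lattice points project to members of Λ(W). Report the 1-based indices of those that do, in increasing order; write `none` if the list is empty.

none

Compute λ' = (3−√13)/2 = -0.3028, so π⊥(m,n) = m -0.3028·n.
[1] lift (-5,-6): star map gives -3.1833; window check 0.6 ≤ -3.1833 < 1.2 is false → out
[2] lift (4,8): star map gives 1.5778; window check 0.6 ≤ 1.5778 < 1.2 is false → out
[3] lift (1,-2): star map gives 1.6056; window check 0.6 ≤ 1.6056 < 1.2 is false → out
[4] lift (2,6): star map gives 0.1833; window check 0.6 ≤ 0.1833 < 1.2 is false → out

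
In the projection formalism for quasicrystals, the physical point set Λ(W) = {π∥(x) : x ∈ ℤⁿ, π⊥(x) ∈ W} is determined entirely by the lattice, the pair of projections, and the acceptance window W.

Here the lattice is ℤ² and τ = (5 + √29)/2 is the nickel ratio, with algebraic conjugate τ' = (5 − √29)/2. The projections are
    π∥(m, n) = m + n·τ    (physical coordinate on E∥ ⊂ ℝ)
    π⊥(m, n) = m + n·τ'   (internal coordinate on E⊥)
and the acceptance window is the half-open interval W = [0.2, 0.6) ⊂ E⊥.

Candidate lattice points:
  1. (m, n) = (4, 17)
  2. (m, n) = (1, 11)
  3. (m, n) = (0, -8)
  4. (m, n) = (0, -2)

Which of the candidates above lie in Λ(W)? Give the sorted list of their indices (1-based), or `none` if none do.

Numerically τ ≈ 5.192582 and τ' = −1/τ ≈ -0.192582.
[1] lift (4,17): star map gives 0.726099; window check 0.2 ≤ 0.726099 < 0.6 is false → out
[2] lift (1,11): star map gives -1.118406; window check 0.2 ≤ -1.118406 < 0.6 is false → out
[3] lift (0,-8): star map gives 1.540659; window check 0.2 ≤ 1.540659 < 0.6 is false → out
[4] lift (0,-2): star map gives 0.385165; window check 0.2 ≤ 0.385165 < 0.6 is true → IN Λ

4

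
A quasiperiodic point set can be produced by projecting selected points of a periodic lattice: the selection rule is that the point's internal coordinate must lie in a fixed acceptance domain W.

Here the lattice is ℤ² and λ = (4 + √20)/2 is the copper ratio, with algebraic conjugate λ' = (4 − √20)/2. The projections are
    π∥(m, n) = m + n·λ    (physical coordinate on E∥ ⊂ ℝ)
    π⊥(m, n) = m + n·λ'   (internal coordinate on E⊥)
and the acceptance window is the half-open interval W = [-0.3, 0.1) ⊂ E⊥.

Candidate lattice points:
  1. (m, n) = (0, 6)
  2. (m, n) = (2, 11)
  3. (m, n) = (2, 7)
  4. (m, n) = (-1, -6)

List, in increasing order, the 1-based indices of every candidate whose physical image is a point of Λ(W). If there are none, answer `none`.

Numerically λ ≈ 4.23607 and λ' = −1/λ ≈ -0.23607.
#1 (0,6): internal coord 0 + (6)·λ' = -1.41641; -1.41641 ∉ [-0.3, 0.1) → out
#2 (2,11): internal coord 2 + (11)·λ' = -0.59675; -0.59675 ∉ [-0.3, 0.1) → out
#3 (2,7): internal coord 2 + (7)·λ' = +0.34752; +0.34752 ∉ [-0.3, 0.1) → out
#4 (-1,-6): internal coord -1 + (-6)·λ' = +0.41641; +0.41641 ∉ [-0.3, 0.1) → out

none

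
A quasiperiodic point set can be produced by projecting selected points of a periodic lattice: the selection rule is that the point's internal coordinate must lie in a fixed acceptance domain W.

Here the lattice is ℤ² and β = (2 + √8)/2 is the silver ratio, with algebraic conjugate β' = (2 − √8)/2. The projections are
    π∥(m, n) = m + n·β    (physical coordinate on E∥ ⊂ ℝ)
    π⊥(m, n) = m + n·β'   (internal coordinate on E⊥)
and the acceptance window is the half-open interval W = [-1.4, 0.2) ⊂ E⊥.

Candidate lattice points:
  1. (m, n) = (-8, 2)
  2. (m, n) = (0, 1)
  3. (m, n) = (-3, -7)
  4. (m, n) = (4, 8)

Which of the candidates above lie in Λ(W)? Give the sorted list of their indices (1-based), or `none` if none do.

2, 3

Compute β' = (2−√8)/2 = -0.414214, so π⊥(m,n) = m -0.414214·n.
#1 (-8,2): internal coord -8 + (2)·β' = -8.828427; -8.828427 ∉ [-1.4, 0.2) → out
#2 (0,1): internal coord 0 + (1)·β' = -0.414214; -0.414214 ∈ [-1.4, 0.2) → IN Λ
#3 (-3,-7): internal coord -3 + (-7)·β' = -0.100505; -0.100505 ∈ [-1.4, 0.2) → IN Λ
#4 (4,8): internal coord 4 + (8)·β' = +0.686292; +0.686292 ∉ [-1.4, 0.2) → out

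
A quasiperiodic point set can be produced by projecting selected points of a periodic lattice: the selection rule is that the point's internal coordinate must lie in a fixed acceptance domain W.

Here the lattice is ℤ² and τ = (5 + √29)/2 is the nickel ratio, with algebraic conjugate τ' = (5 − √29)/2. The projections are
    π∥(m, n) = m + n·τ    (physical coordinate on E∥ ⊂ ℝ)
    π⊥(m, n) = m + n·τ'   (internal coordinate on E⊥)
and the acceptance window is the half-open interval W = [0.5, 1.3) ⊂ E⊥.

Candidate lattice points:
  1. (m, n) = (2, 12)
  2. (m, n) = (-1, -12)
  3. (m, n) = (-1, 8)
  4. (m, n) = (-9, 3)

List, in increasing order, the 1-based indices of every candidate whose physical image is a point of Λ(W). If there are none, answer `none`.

τ' = (5−√29)/2 ≈ -0.192582.
[1] lift (2,12): star map gives -0.310989; window check 0.5 ≤ -0.310989 < 1.3 is false → out
[2] lift (-1,-12): star map gives 1.310989; window check 0.5 ≤ 1.310989 < 1.3 is false → out
[3] lift (-1,8): star map gives -2.540659; window check 0.5 ≤ -2.540659 < 1.3 is false → out
[4] lift (-9,3): star map gives -9.577747; window check 0.5 ≤ -9.577747 < 1.3 is false → out

none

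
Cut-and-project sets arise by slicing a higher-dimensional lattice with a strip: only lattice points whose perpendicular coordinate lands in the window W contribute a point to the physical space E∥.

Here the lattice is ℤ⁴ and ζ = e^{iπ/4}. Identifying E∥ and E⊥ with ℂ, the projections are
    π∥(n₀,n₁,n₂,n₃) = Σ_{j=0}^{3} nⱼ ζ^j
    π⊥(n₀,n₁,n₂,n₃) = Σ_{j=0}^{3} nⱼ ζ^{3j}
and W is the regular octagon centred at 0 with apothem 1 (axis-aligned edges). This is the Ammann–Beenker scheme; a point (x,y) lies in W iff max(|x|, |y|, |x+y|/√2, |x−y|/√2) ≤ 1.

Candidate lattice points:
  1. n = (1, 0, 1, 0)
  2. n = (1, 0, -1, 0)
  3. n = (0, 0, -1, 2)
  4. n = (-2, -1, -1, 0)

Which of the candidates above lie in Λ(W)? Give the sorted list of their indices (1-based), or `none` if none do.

With ζ = e^{iπ/4} the internal vectors are ζ^0,ζ^3,ζ^6,ζ^9.
#1 (1, 0, 1, 0): internal (1.0000, -1.0000); octagon support 1.4142 vs apothem 1 → ∉ W
#2 (1, 0, -1, 0): internal (1.0000, 1.0000); octagon support 1.4142 vs apothem 1 → ∉ W
#3 (0, 0, -1, 2): internal (1.4142, 2.4142); octagon support 2.7071 vs apothem 1 → ∉ W
#4 (-2, -1, -1, 0): internal (-1.2929, 0.2929); octagon support 1.2929 vs apothem 1 → ∉ W

none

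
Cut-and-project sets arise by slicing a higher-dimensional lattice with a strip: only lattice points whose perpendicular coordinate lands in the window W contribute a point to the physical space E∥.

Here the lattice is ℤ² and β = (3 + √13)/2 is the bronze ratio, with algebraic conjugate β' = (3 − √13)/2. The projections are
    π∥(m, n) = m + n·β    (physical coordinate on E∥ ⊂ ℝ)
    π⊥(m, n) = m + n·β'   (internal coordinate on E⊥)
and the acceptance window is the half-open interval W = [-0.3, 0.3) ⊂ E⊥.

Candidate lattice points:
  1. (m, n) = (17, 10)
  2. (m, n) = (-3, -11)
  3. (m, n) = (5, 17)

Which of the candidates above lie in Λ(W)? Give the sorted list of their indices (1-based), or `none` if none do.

3

Compute β' = (3−√13)/2 = -0.302776, so π⊥(m,n) = m -0.302776·n.
#1 (17,10): internal coord 17 + (10)·β' = +13.972244; +13.972244 ∉ [-0.3, 0.3) → out
#2 (-3,-11): internal coord -3 + (-11)·β' = +0.330532; +0.330532 ∉ [-0.3, 0.3) → out
#3 (5,17): internal coord 5 + (17)·β' = -0.147186; -0.147186 ∈ [-0.3, 0.3) → IN Λ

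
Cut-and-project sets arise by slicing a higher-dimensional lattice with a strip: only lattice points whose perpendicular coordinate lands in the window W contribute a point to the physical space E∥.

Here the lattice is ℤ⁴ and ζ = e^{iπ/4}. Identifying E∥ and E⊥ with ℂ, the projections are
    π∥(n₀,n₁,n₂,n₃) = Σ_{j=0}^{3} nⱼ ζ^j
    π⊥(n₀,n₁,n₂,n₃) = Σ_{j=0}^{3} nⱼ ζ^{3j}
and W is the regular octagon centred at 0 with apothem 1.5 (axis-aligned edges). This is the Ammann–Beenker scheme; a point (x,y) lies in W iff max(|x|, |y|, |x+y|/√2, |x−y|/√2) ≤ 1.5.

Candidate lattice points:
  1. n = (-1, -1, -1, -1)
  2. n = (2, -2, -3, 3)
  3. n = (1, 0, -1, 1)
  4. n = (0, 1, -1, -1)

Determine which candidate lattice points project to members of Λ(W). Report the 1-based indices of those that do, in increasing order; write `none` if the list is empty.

π⊥(n) = n₀ + n₁ζ³ + n₂ζ⁶ + n₃ζ⁹ where ζ = e^{iπ/4}.
candidate 1: n = (-1, -1, -1, -1) → π⊥ ≈ (-1.00000, -0.41421); max(|x|,|y|,|x±y|/√2) = 1.00000 ≤ 1.5 ⇒ ∈ W
candidate 2: n = (2, -2, -3, 3) → π⊥ ≈ (+5.53553, +3.70711); max(|x|,|y|,|x±y|/√2) = 6.53553 > 1.5 ⇒ ∉ W
candidate 3: n = (1, 0, -1, 1) → π⊥ ≈ (+1.70711, +1.70711); max(|x|,|y|,|x±y|/√2) = 2.41421 > 1.5 ⇒ ∉ W
candidate 4: n = (0, 1, -1, -1) → π⊥ ≈ (-1.41421, +1.00000); max(|x|,|y|,|x±y|/√2) = 1.70711 > 1.5 ⇒ ∉ W

1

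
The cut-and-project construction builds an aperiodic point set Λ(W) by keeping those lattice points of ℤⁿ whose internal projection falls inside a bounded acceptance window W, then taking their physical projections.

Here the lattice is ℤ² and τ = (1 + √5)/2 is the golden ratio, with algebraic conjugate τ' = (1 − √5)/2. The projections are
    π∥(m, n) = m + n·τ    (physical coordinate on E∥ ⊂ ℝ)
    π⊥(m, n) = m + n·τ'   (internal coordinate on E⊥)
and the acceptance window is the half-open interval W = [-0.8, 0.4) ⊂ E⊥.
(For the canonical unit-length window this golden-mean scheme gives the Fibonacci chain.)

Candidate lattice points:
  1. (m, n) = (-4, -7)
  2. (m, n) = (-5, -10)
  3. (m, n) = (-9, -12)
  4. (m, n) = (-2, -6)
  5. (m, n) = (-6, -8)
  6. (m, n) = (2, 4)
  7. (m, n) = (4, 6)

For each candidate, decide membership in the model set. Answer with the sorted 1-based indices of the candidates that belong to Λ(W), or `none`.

Compute τ' = (1−√5)/2 = -0.6180, so π⊥(m,n) = m -0.6180·n.
candidate 1: (m,n)=(-4,-7) → π∥ = -4-7·τ ≈ -15.3262, π⊥ = -4-7·τ' ≈ 0.3262 ∈ [-0.8, 0.4) ⇒ IN Λ
candidate 2: (m,n)=(-5,-10) → π∥ = -5-10·τ ≈ -21.1803, π⊥ = -5-10·τ' ≈ 1.1803 ∉ [-0.8, 0.4) ⇒ out
candidate 3: (m,n)=(-9,-12) → π∥ = -9-12·τ ≈ -28.4164, π⊥ = -9-12·τ' ≈ -1.5836 ∉ [-0.8, 0.4) ⇒ out
candidate 4: (m,n)=(-2,-6) → π∥ = -2-6·τ ≈ -11.7082, π⊥ = -2-6·τ' ≈ 1.7082 ∉ [-0.8, 0.4) ⇒ out
candidate 5: (m,n)=(-6,-8) → π∥ = -6-8·τ ≈ -18.9443, π⊥ = -6-8·τ' ≈ -1.0557 ∉ [-0.8, 0.4) ⇒ out
candidate 6: (m,n)=(2,4) → π∥ = 2+4·τ ≈ 8.4721, π⊥ = 2+4·τ' ≈ -0.4721 ∈ [-0.8, 0.4) ⇒ IN Λ
candidate 7: (m,n)=(4,6) → π∥ = 4+6·τ ≈ 13.7082, π⊥ = 4+6·τ' ≈ 0.2918 ∈ [-0.8, 0.4) ⇒ IN Λ

1, 6, 7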